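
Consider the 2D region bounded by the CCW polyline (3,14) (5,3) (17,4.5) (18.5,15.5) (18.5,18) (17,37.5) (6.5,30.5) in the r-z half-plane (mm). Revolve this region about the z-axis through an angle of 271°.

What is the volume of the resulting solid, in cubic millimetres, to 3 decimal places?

Profile (r,z), 7 vertices: (3,14) (5,3) (17,4.5) (18.5,15.5) (18.5,18) (17,37.5) (6.5,30.5)
edge 0: (3,14)→(5,3)  cross = 3·3 − 5·14 = -61.0000; (r_i+r_j)·cross = 8·-61.0000 = -488.0000
edge 1: (5,3)→(17,4.5)  cross = 5·4.5 − 17·3 = -28.5000; (r_i+r_j)·cross = 22·-28.5000 = -627.0000
edge 2: (17,4.5)→(18.5,15.5)  cross = 17·15.5 − 18.5·4.5 = 180.2500; (r_i+r_j)·cross = 35.5·180.2500 = 6398.8750
edge 3: (18.5,15.5)→(18.5,18)  cross = 18.5·18 − 18.5·15.5 = 46.2500; (r_i+r_j)·cross = 37·46.2500 = 1711.2500
edge 4: (18.5,18)→(17,37.5)  cross = 18.5·37.5 − 17·18 = 387.7500; (r_i+r_j)·cross = 35.5·387.7500 = 13765.1250
edge 5: (17,37.5)→(6.5,30.5)  cross = 17·30.5 − 6.5·37.5 = 274.7500; (r_i+r_j)·cross = 23.5·274.7500 = 6456.6250
edge 6: (6.5,30.5)→(3,14)  cross = 6.5·14 − 3·30.5 = -0.5000; (r_i+r_j)·cross = 9.5·-0.5000 = -4.7500
Σcross = 799.0000 → A = |Σcross|/2 = 399.5000 mm²
Σ(r_i+r_j)·cross = 27212.1250 → first moment M = |Σ|/6 = 4535.3542
R_c = M/A = 4535.3542/399.5000 = 11.3526 mm
θ = 271° = 4.729842 rad
V = θ·R_c·A = 4.729842·11.3526·399.5000 = 21451.510 mm³

Volume = 21451.510 mm³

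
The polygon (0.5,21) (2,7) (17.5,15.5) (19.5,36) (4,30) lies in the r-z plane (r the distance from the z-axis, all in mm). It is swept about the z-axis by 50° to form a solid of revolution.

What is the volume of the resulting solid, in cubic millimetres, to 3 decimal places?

Profile (r,z), 5 vertices: (0.5,21) (2,7) (17.5,15.5) (19.5,36) (4,30)
edge 0: (0.5,21)→(2,7)  cross = 0.5·7 − 2·21 = -38.5000; (r_i+r_j)·cross = 2.5·-38.5000 = -96.2500
edge 1: (2,7)→(17.5,15.5)  cross = 2·15.5 − 17.5·7 = -91.5000; (r_i+r_j)·cross = 19.5·-91.5000 = -1784.2500
edge 2: (17.5,15.5)→(19.5,36)  cross = 17.5·36 − 19.5·15.5 = 327.7500; (r_i+r_j)·cross = 37·327.7500 = 12126.7500
edge 3: (19.5,36)→(4,30)  cross = 19.5·30 − 4·36 = 441.0000; (r_i+r_j)·cross = 23.5·441.0000 = 10363.5000
edge 4: (4,30)→(0.5,21)  cross = 4·21 − 0.5·30 = 69.0000; (r_i+r_j)·cross = 4.5·69.0000 = 310.5000
Σcross = 707.7500 → A = |Σcross|/2 = 353.8750 mm²
Σ(r_i+r_j)·cross = 20920.2500 → first moment M = |Σ|/6 = 3486.7083
R_c = M/A = 3486.7083/353.8750 = 9.8529 mm
θ = 50° = 0.872665 rad
V = θ·R_c·A = 0.872665·9.8529·353.8750 = 3042.727 mm³

Volume = 3042.727 mm³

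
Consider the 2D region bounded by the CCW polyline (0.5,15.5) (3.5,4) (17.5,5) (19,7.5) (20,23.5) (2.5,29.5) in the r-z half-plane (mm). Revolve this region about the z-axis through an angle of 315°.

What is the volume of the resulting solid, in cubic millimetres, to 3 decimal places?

Profile (r,z), 6 vertices: (0.5,15.5) (3.5,4) (17.5,5) (19,7.5) (20,23.5) (2.5,29.5)
edge 0: (0.5,15.5)→(3.5,4)  cross = 0.5·4 − 3.5·15.5 = -52.2500; (r_i+r_j)·cross = 4·-52.2500 = -209.0000
edge 1: (3.5,4)→(17.5,5)  cross = 3.5·5 − 17.5·4 = -52.5000; (r_i+r_j)·cross = 21·-52.5000 = -1102.5000
edge 2: (17.5,5)→(19,7.5)  cross = 17.5·7.5 − 19·5 = 36.2500; (r_i+r_j)·cross = 36.5·36.2500 = 1323.1250
edge 3: (19,7.5)→(20,23.5)  cross = 19·23.5 − 20·7.5 = 296.5000; (r_i+r_j)·cross = 39·296.5000 = 11563.5000
edge 4: (20,23.5)→(2.5,29.5)  cross = 20·29.5 − 2.5·23.5 = 531.2500; (r_i+r_j)·cross = 22.5·531.2500 = 11953.1250
edge 5: (2.5,29.5)→(0.5,15.5)  cross = 2.5·15.5 − 0.5·29.5 = 24.0000; (r_i+r_j)·cross = 3·24.0000 = 72.0000
Σcross = 783.2500 → A = |Σcross|/2 = 391.6250 mm²
Σ(r_i+r_j)·cross = 23600.2500 → first moment M = |Σ|/6 = 3933.3750
R_c = M/A = 3933.3750/391.6250 = 10.0437 mm
θ = 315° = 5.497787 rad
V = θ·R_c·A = 5.497787·10.0437·391.6250 = 21624.859 mm³

Volume = 21624.859 mm³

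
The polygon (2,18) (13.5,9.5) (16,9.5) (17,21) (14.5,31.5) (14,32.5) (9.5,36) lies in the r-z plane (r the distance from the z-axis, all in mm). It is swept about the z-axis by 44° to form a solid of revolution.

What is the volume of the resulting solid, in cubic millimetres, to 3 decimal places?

Profile (r,z), 7 vertices: (2,18) (13.5,9.5) (16,9.5) (17,21) (14.5,31.5) (14,32.5) (9.5,36)
edge 0: (2,18)→(13.5,9.5)  cross = 2·9.5 − 13.5·18 = -224.0000; (r_i+r_j)·cross = 15.5·-224.0000 = -3472.0000
edge 1: (13.5,9.5)→(16,9.5)  cross = 13.5·9.5 − 16·9.5 = -23.7500; (r_i+r_j)·cross = 29.5·-23.7500 = -700.6250
edge 2: (16,9.5)→(17,21)  cross = 16·21 − 17·9.5 = 174.5000; (r_i+r_j)·cross = 33·174.5000 = 5758.5000
edge 3: (17,21)→(14.5,31.5)  cross = 17·31.5 − 14.5·21 = 231.0000; (r_i+r_j)·cross = 31.5·231.0000 = 7276.5000
edge 4: (14.5,31.5)→(14,32.5)  cross = 14.5·32.5 − 14·31.5 = 30.2500; (r_i+r_j)·cross = 28.5·30.2500 = 862.1250
edge 5: (14,32.5)→(9.5,36)  cross = 14·36 − 9.5·32.5 = 195.2500; (r_i+r_j)·cross = 23.5·195.2500 = 4588.3750
edge 6: (9.5,36)→(2,18)  cross = 9.5·18 − 2·36 = 99.0000; (r_i+r_j)·cross = 11.5·99.0000 = 1138.5000
Σcross = 482.2500 → A = |Σcross|/2 = 241.1250 mm²
Σ(r_i+r_j)·cross = 15451.3750 → first moment M = |Σ|/6 = 2575.2292
R_c = M/A = 2575.2292/241.1250 = 10.6801 mm
θ = 44° = 0.767945 rad
V = θ·R_c·A = 0.767945·10.6801·241.1250 = 1977.634 mm³

Volume = 1977.634 mm³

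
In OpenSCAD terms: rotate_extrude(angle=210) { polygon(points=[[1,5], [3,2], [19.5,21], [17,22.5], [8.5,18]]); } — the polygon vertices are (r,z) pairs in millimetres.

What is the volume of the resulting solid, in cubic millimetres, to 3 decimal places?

Volume = 4050.495 mm³

Profile (r,z), 5 vertices: (1,5) (3,2) (19.5,21) (17,22.5) (8.5,18)
edge 0: (1,5)→(3,2)  cross = 1·2 − 3·5 = -13.0000; (r_i+r_j)·cross = 4·-13.0000 = -52.0000
edge 1: (3,2)→(19.5,21)  cross = 3·21 − 19.5·2 = 24.0000; (r_i+r_j)·cross = 22.5·24.0000 = 540.0000
edge 2: (19.5,21)→(17,22.5)  cross = 19.5·22.5 − 17·21 = 81.7500; (r_i+r_j)·cross = 36.5·81.7500 = 2983.8750
edge 3: (17,22.5)→(8.5,18)  cross = 17·18 − 8.5·22.5 = 114.7500; (r_i+r_j)·cross = 25.5·114.7500 = 2926.1250
edge 4: (8.5,18)→(1,5)  cross = 8.5·5 − 1·18 = 24.5000; (r_i+r_j)·cross = 9.5·24.5000 = 232.7500
Σcross = 232.0000 → A = |Σcross|/2 = 116.0000 mm²
Σ(r_i+r_j)·cross = 6630.7500 → first moment M = |Σ|/6 = 1105.1250
R_c = M/A = 1105.1250/116.0000 = 9.5269 mm
θ = 210° = 3.665191 rad
V = θ·R_c·A = 3.665191·9.5269·116.0000 = 4050.495 mm³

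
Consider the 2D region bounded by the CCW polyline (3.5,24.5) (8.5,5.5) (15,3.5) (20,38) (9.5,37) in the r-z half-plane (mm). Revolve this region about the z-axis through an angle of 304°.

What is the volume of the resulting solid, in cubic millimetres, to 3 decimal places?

Volume = 23447.329 mm³

Profile (r,z), 5 vertices: (3.5,24.5) (8.5,5.5) (15,3.5) (20,38) (9.5,37)
edge 0: (3.5,24.5)→(8.5,5.5)  cross = 3.5·5.5 − 8.5·24.5 = -189.0000; (r_i+r_j)·cross = 12·-189.0000 = -2268.0000
edge 1: (8.5,5.5)→(15,3.5)  cross = 8.5·3.5 − 15·5.5 = -52.7500; (r_i+r_j)·cross = 23.5·-52.7500 = -1239.6250
edge 2: (15,3.5)→(20,38)  cross = 15·38 − 20·3.5 = 500.0000; (r_i+r_j)·cross = 35·500.0000 = 17500.0000
edge 3: (20,38)→(9.5,37)  cross = 20·37 − 9.5·38 = 379.0000; (r_i+r_j)·cross = 29.5·379.0000 = 11180.5000
edge 4: (9.5,37)→(3.5,24.5)  cross = 9.5·24.5 − 3.5·37 = 103.2500; (r_i+r_j)·cross = 13·103.2500 = 1342.2500
Σcross = 740.5000 → A = |Σcross|/2 = 370.2500 mm²
Σ(r_i+r_j)·cross = 26515.1250 → first moment M = |Σ|/6 = 4419.1875
R_c = M/A = 4419.1875/370.2500 = 11.9357 mm
θ = 304° = 5.305801 rad
V = θ·R_c·A = 5.305801·11.9357·370.2500 = 23447.329 mm³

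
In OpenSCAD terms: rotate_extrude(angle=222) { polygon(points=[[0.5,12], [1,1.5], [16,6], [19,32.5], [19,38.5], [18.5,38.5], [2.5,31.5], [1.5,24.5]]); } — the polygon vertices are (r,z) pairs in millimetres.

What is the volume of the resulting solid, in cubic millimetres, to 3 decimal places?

Volume = 18872.682 mm³

Profile (r,z), 8 vertices: (0.5,12) (1,1.5) (16,6) (19,32.5) (19,38.5) (18.5,38.5) (2.5,31.5) (1.5,24.5)
edge 0: (0.5,12)→(1,1.5)  cross = 0.5·1.5 − 1·12 = -11.2500; (r_i+r_j)·cross = 1.5·-11.2500 = -16.8750
edge 1: (1,1.5)→(16,6)  cross = 1·6 − 16·1.5 = -18.0000; (r_i+r_j)·cross = 17·-18.0000 = -306.0000
edge 2: (16,6)→(19,32.5)  cross = 16·32.5 − 19·6 = 406.0000; (r_i+r_j)·cross = 35·406.0000 = 14210.0000
edge 3: (19,32.5)→(19,38.5)  cross = 19·38.5 − 19·32.5 = 114.0000; (r_i+r_j)·cross = 38·114.0000 = 4332.0000
edge 4: (19,38.5)→(18.5,38.5)  cross = 19·38.5 − 18.5·38.5 = 19.2500; (r_i+r_j)·cross = 37.5·19.2500 = 721.8750
edge 5: (18.5,38.5)→(2.5,31.5)  cross = 18.5·31.5 − 2.5·38.5 = 486.5000; (r_i+r_j)·cross = 21·486.5000 = 10216.5000
edge 6: (2.5,31.5)→(1.5,24.5)  cross = 2.5·24.5 − 1.5·31.5 = 14.0000; (r_i+r_j)·cross = 4·14.0000 = 56.0000
edge 7: (1.5,24.5)→(0.5,12)  cross = 1.5·12 − 0.5·24.5 = 5.7500; (r_i+r_j)·cross = 2·5.7500 = 11.5000
Σcross = 1016.2500 → A = |Σcross|/2 = 508.1250 mm²
Σ(r_i+r_j)·cross = 29225.0000 → first moment M = |Σ|/6 = 4870.8333
R_c = M/A = 4870.8333/508.1250 = 9.5859 mm
θ = 222° = 3.874631 rad
V = θ·R_c·A = 3.874631·9.5859·508.1250 = 18872.682 mm³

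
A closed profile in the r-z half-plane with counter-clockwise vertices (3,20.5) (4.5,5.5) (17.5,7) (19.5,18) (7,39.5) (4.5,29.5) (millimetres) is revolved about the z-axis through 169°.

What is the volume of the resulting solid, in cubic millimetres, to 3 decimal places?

Profile (r,z), 6 vertices: (3,20.5) (4.5,5.5) (17.5,7) (19.5,18) (7,39.5) (4.5,29.5)
edge 0: (3,20.5)→(4.5,5.5)  cross = 3·5.5 − 4.5·20.5 = -75.7500; (r_i+r_j)·cross = 7.5·-75.7500 = -568.1250
edge 1: (4.5,5.5)→(17.5,7)  cross = 4.5·7 − 17.5·5.5 = -64.7500; (r_i+r_j)·cross = 22·-64.7500 = -1424.5000
edge 2: (17.5,7)→(19.5,18)  cross = 17.5·18 − 19.5·7 = 178.5000; (r_i+r_j)·cross = 37·178.5000 = 6604.5000
edge 3: (19.5,18)→(7,39.5)  cross = 19.5·39.5 − 7·18 = 644.2500; (r_i+r_j)·cross = 26.5·644.2500 = 17072.6250
edge 4: (7,39.5)→(4.5,29.5)  cross = 7·29.5 − 4.5·39.5 = 28.7500; (r_i+r_j)·cross = 11.5·28.7500 = 330.6250
edge 5: (4.5,29.5)→(3,20.5)  cross = 4.5·20.5 − 3·29.5 = 3.7500; (r_i+r_j)·cross = 7.5·3.7500 = 28.1250
Σcross = 714.7500 → A = |Σcross|/2 = 357.3750 mm²
Σ(r_i+r_j)·cross = 22043.2500 → first moment M = |Σ|/6 = 3673.8750
R_c = M/A = 3673.8750/357.3750 = 10.2802 mm
θ = 169° = 2.949606 rad
V = θ·R_c·A = 2.949606·10.2802·357.3750 = 10836.485 mm³

Volume = 10836.485 mm³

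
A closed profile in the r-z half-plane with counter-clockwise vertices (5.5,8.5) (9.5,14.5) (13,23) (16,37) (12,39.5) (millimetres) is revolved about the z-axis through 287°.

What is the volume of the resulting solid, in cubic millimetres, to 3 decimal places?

Profile (r,z), 5 vertices: (5.5,8.5) (9.5,14.5) (13,23) (16,37) (12,39.5)
edge 0: (5.5,8.5)→(9.5,14.5)  cross = 5.5·14.5 − 9.5·8.5 = -1.0000; (r_i+r_j)·cross = 15·-1.0000 = -15.0000
edge 1: (9.5,14.5)→(13,23)  cross = 9.5·23 − 13·14.5 = 30.0000; (r_i+r_j)·cross = 22.5·30.0000 = 675.0000
edge 2: (13,23)→(16,37)  cross = 13·37 − 16·23 = 113.0000; (r_i+r_j)·cross = 29·113.0000 = 3277.0000
edge 3: (16,37)→(12,39.5)  cross = 16·39.5 − 12·37 = 188.0000; (r_i+r_j)·cross = 28·188.0000 = 5264.0000
edge 4: (12,39.5)→(5.5,8.5)  cross = 12·8.5 − 5.5·39.5 = -115.2500; (r_i+r_j)·cross = 17.5·-115.2500 = -2016.8750
Σcross = 214.7500 → A = |Σcross|/2 = 107.3750 mm²
Σ(r_i+r_j)·cross = 7184.1250 → first moment M = |Σ|/6 = 1197.3542
R_c = M/A = 1197.3542/107.3750 = 11.1511 mm
θ = 287° = 5.009095 rad
V = θ·R_c·A = 5.009095·11.1511·107.3750 = 5997.661 mm³

Volume = 5997.661 mm³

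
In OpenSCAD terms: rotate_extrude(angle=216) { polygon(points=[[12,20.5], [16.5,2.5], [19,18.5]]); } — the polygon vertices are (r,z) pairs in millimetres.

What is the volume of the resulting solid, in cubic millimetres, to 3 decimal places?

Profile (r,z), 3 vertices: (12,20.5) (16.5,2.5) (19,18.5)
edge 0: (12,20.5)→(16.5,2.5)  cross = 12·2.5 − 16.5·20.5 = -308.2500; (r_i+r_j)·cross = 28.5·-308.2500 = -8785.1250
edge 1: (16.5,2.5)→(19,18.5)  cross = 16.5·18.5 − 19·2.5 = 257.7500; (r_i+r_j)·cross = 35.5·257.7500 = 9150.1250
edge 2: (19,18.5)→(12,20.5)  cross = 19·20.5 − 12·18.5 = 167.5000; (r_i+r_j)·cross = 31·167.5000 = 5192.5000
Σcross = 117.0000 → A = |Σcross|/2 = 58.5000 mm²
Σ(r_i+r_j)·cross = 5557.5000 → first moment M = |Σ|/6 = 926.2500
R_c = M/A = 926.2500/58.5000 = 15.8333 mm
θ = 216° = 3.769911 rad
V = θ·R_c·A = 3.769911·15.8333·58.5000 = 3491.880 mm³

Volume = 3491.880 mm³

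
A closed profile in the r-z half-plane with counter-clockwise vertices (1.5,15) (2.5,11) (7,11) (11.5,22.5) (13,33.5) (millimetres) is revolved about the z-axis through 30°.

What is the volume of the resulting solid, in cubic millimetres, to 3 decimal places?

Volume = 383.143 mm³

Profile (r,z), 5 vertices: (1.5,15) (2.5,11) (7,11) (11.5,22.5) (13,33.5)
edge 0: (1.5,15)→(2.5,11)  cross = 1.5·11 − 2.5·15 = -21.0000; (r_i+r_j)·cross = 4·-21.0000 = -84.0000
edge 1: (2.5,11)→(7,11)  cross = 2.5·11 − 7·11 = -49.5000; (r_i+r_j)·cross = 9.5·-49.5000 = -470.2500
edge 2: (7,11)→(11.5,22.5)  cross = 7·22.5 − 11.5·11 = 31.0000; (r_i+r_j)·cross = 18.5·31.0000 = 573.5000
edge 3: (11.5,22.5)→(13,33.5)  cross = 11.5·33.5 − 13·22.5 = 92.7500; (r_i+r_j)·cross = 24.5·92.7500 = 2272.3750
edge 4: (13,33.5)→(1.5,15)  cross = 13·15 − 1.5·33.5 = 144.7500; (r_i+r_j)·cross = 14.5·144.7500 = 2098.8750
Σcross = 198.0000 → A = |Σcross|/2 = 99.0000 mm²
Σ(r_i+r_j)·cross = 4390.5000 → first moment M = |Σ|/6 = 731.7500
R_c = M/A = 731.7500/99.0000 = 7.3914 mm
θ = 30° = 0.523599 rad
V = θ·R_c·A = 0.523599·7.3914·99.0000 = 383.143 mm³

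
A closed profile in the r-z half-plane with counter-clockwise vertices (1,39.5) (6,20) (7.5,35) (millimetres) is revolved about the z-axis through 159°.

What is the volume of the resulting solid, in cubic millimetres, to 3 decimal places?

Volume = 699.145 mm³

Profile (r,z), 3 vertices: (1,39.5) (6,20) (7.5,35)
edge 0: (1,39.5)→(6,20)  cross = 1·20 − 6·39.5 = -217.0000; (r_i+r_j)·cross = 7·-217.0000 = -1519.0000
edge 1: (6,20)→(7.5,35)  cross = 6·35 − 7.5·20 = 60.0000; (r_i+r_j)·cross = 13.5·60.0000 = 810.0000
edge 2: (7.5,35)→(1,39.5)  cross = 7.5·39.5 − 1·35 = 261.2500; (r_i+r_j)·cross = 8.5·261.2500 = 2220.6250
Σcross = 104.2500 → A = |Σcross|/2 = 52.1250 mm²
Σ(r_i+r_j)·cross = 1511.6250 → first moment M = |Σ|/6 = 251.9375
R_c = M/A = 251.9375/52.1250 = 4.8333 mm
θ = 159° = 2.775074 rad
V = θ·R_c·A = 2.775074·4.8333·52.1250 = 699.145 mm³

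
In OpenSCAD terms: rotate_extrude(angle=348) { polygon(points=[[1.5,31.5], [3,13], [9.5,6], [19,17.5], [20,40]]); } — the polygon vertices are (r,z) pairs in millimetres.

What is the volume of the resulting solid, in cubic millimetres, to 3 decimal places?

Profile (r,z), 5 vertices: (1.5,31.5) (3,13) (9.5,6) (19,17.5) (20,40)
edge 0: (1.5,31.5)→(3,13)  cross = 1.5·13 − 3·31.5 = -75.0000; (r_i+r_j)·cross = 4.5·-75.0000 = -337.5000
edge 1: (3,13)→(9.5,6)  cross = 3·6 − 9.5·13 = -105.5000; (r_i+r_j)·cross = 12.5·-105.5000 = -1318.7500
edge 2: (9.5,6)→(19,17.5)  cross = 9.5·17.5 − 19·6 = 52.2500; (r_i+r_j)·cross = 28.5·52.2500 = 1489.1250
edge 3: (19,17.5)→(20,40)  cross = 19·40 − 20·17.5 = 410.0000; (r_i+r_j)·cross = 39·410.0000 = 15990.0000
edge 4: (20,40)→(1.5,31.5)  cross = 20·31.5 − 1.5·40 = 570.0000; (r_i+r_j)·cross = 21.5·570.0000 = 12255.0000
Σcross = 851.7500 → A = |Σcross|/2 = 425.8750 mm²
Σ(r_i+r_j)·cross = 28077.8750 → first moment M = |Σ|/6 = 4679.6458
R_c = M/A = 4679.6458/425.8750 = 10.9883 mm
θ = 348° = 6.073746 rad
V = θ·R_c·A = 6.073746·10.9883·425.8750 = 28422.979 mm³

Volume = 28422.979 mm³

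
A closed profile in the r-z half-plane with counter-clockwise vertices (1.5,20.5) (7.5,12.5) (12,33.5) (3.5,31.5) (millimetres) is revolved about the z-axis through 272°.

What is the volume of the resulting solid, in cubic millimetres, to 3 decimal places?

Volume = 3895.552 mm³

Profile (r,z), 4 vertices: (1.5,20.5) (7.5,12.5) (12,33.5) (3.5,31.5)
edge 0: (1.5,20.5)→(7.5,12.5)  cross = 1.5·12.5 − 7.5·20.5 = -135.0000; (r_i+r_j)·cross = 9·-135.0000 = -1215.0000
edge 1: (7.5,12.5)→(12,33.5)  cross = 7.5·33.5 − 12·12.5 = 101.2500; (r_i+r_j)·cross = 19.5·101.2500 = 1974.3750
edge 2: (12,33.5)→(3.5,31.5)  cross = 12·31.5 − 3.5·33.5 = 260.7500; (r_i+r_j)·cross = 15.5·260.7500 = 4041.6250
edge 3: (3.5,31.5)→(1.5,20.5)  cross = 3.5·20.5 − 1.5·31.5 = 24.5000; (r_i+r_j)·cross = 5·24.5000 = 122.5000
Σcross = 251.5000 → A = |Σcross|/2 = 125.7500 mm²
Σ(r_i+r_j)·cross = 4923.5000 → first moment M = |Σ|/6 = 820.5833
R_c = M/A = 820.5833/125.7500 = 6.5255 mm
θ = 272° = 4.747296 rad
V = θ·R_c·A = 4.747296·6.5255·125.7500 = 3895.552 mm³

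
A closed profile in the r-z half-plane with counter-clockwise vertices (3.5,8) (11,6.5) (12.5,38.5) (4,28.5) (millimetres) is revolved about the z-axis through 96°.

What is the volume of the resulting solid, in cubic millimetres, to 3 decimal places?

Profile (r,z), 4 vertices: (3.5,8) (11,6.5) (12.5,38.5) (4,28.5)
edge 0: (3.5,8)→(11,6.5)  cross = 3.5·6.5 − 11·8 = -65.2500; (r_i+r_j)·cross = 14.5·-65.2500 = -946.1250
edge 1: (11,6.5)→(12.5,38.5)  cross = 11·38.5 − 12.5·6.5 = 342.2500; (r_i+r_j)·cross = 23.5·342.2500 = 8042.8750
edge 2: (12.5,38.5)→(4,28.5)  cross = 12.5·28.5 − 4·38.5 = 202.2500; (r_i+r_j)·cross = 16.5·202.2500 = 3337.1250
edge 3: (4,28.5)→(3.5,8)  cross = 4·8 − 3.5·28.5 = -67.7500; (r_i+r_j)·cross = 7.5·-67.7500 = -508.1250
Σcross = 411.5000 → A = |Σcross|/2 = 205.7500 mm²
Σ(r_i+r_j)·cross = 9925.7500 → first moment M = |Σ|/6 = 1654.2917
R_c = M/A = 1654.2917/205.7500 = 8.0403 mm
θ = 96° = 1.675516 rad
V = θ·R_c·A = 1.675516·8.0403·205.7500 = 2771.792 mm³

Volume = 2771.792 mm³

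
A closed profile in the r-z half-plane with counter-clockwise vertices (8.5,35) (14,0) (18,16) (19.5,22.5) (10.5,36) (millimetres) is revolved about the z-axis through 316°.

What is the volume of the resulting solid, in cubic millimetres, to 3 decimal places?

Volume = 13578.062 mm³

Profile (r,z), 5 vertices: (8.5,35) (14,0) (18,16) (19.5,22.5) (10.5,36)
edge 0: (8.5,35)→(14,0)  cross = 8.5·0 − 14·35 = -490.0000; (r_i+r_j)·cross = 22.5·-490.0000 = -11025.0000
edge 1: (14,0)→(18,16)  cross = 14·16 − 18·0 = 224.0000; (r_i+r_j)·cross = 32·224.0000 = 7168.0000
edge 2: (18,16)→(19.5,22.5)  cross = 18·22.5 − 19.5·16 = 93.0000; (r_i+r_j)·cross = 37.5·93.0000 = 3487.5000
edge 3: (19.5,22.5)→(10.5,36)  cross = 19.5·36 − 10.5·22.5 = 465.7500; (r_i+r_j)·cross = 30·465.7500 = 13972.5000
edge 4: (10.5,36)→(8.5,35)  cross = 10.5·35 − 8.5·36 = 61.5000; (r_i+r_j)·cross = 19·61.5000 = 1168.5000
Σcross = 354.2500 → A = |Σcross|/2 = 177.1250 mm²
Σ(r_i+r_j)·cross = 14771.5000 → first moment M = |Σ|/6 = 2461.9167
R_c = M/A = 2461.9167/177.1250 = 13.8993 mm
θ = 316° = 5.515240 rad
V = θ·R_c·A = 5.515240·13.8993·177.1250 = 13578.062 mm³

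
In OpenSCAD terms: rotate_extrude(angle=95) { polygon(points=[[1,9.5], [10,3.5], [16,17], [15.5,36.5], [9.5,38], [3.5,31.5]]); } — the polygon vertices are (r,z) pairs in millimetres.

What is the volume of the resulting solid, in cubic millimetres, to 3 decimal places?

Volume = 5603.872 mm³

Profile (r,z), 6 vertices: (1,9.5) (10,3.5) (16,17) (15.5,36.5) (9.5,38) (3.5,31.5)
edge 0: (1,9.5)→(10,3.5)  cross = 1·3.5 − 10·9.5 = -91.5000; (r_i+r_j)·cross = 11·-91.5000 = -1006.5000
edge 1: (10,3.5)→(16,17)  cross = 10·17 − 16·3.5 = 114.0000; (r_i+r_j)·cross = 26·114.0000 = 2964.0000
edge 2: (16,17)→(15.5,36.5)  cross = 16·36.5 − 15.5·17 = 320.5000; (r_i+r_j)·cross = 31.5·320.5000 = 10095.7500
edge 3: (15.5,36.5)→(9.5,38)  cross = 15.5·38 − 9.5·36.5 = 242.2500; (r_i+r_j)·cross = 25·242.2500 = 6056.2500
edge 4: (9.5,38)→(3.5,31.5)  cross = 9.5·31.5 − 3.5·38 = 166.2500; (r_i+r_j)·cross = 13·166.2500 = 2161.2500
edge 5: (3.5,31.5)→(1,9.5)  cross = 3.5·9.5 − 1·31.5 = 1.7500; (r_i+r_j)·cross = 4.5·1.7500 = 7.8750
Σcross = 753.2500 → A = |Σcross|/2 = 376.6250 mm²
Σ(r_i+r_j)·cross = 20278.6250 → first moment M = |Σ|/6 = 3379.7708
R_c = M/A = 3379.7708/376.6250 = 8.9738 mm
θ = 95° = 1.658063 rad
V = θ·R_c·A = 1.658063·8.9738·376.6250 = 5603.872 mm³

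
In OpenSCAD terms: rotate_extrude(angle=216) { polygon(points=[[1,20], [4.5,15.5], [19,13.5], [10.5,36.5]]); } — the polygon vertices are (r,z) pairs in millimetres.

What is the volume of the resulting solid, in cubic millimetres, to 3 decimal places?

Profile (r,z), 4 vertices: (1,20) (4.5,15.5) (19,13.5) (10.5,36.5)
edge 0: (1,20)→(4.5,15.5)  cross = 1·15.5 − 4.5·20 = -74.5000; (r_i+r_j)·cross = 5.5·-74.5000 = -409.7500
edge 1: (4.5,15.5)→(19,13.5)  cross = 4.5·13.5 − 19·15.5 = -233.7500; (r_i+r_j)·cross = 23.5·-233.7500 = -5493.1250
edge 2: (19,13.5)→(10.5,36.5)  cross = 19·36.5 − 10.5·13.5 = 551.7500; (r_i+r_j)·cross = 29.5·551.7500 = 16276.6250
edge 3: (10.5,36.5)→(1,20)  cross = 10.5·20 − 1·36.5 = 173.5000; (r_i+r_j)·cross = 11.5·173.5000 = 1995.2500
Σcross = 417.0000 → A = |Σcross|/2 = 208.5000 mm²
Σ(r_i+r_j)·cross = 12369.0000 → first moment M = |Σ|/6 = 2061.5000
R_c = M/A = 2061.5000/208.5000 = 9.8873 mm
θ = 216° = 3.769911 rad
V = θ·R_c·A = 3.769911·9.8873·208.5000 = 7771.672 mm³

Volume = 7771.672 mm³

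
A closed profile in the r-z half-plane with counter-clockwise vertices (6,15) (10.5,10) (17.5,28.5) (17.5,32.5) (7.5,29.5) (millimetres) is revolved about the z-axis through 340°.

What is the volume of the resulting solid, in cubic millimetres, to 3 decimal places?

Profile (r,z), 5 vertices: (6,15) (10.5,10) (17.5,28.5) (17.5,32.5) (7.5,29.5)
edge 0: (6,15)→(10.5,10)  cross = 6·10 − 10.5·15 = -97.5000; (r_i+r_j)·cross = 16.5·-97.5000 = -1608.7500
edge 1: (10.5,10)→(17.5,28.5)  cross = 10.5·28.5 − 17.5·10 = 124.2500; (r_i+r_j)·cross = 28·124.2500 = 3479.0000
edge 2: (17.5,28.5)→(17.5,32.5)  cross = 17.5·32.5 − 17.5·28.5 = 70.0000; (r_i+r_j)·cross = 35·70.0000 = 2450.0000
edge 3: (17.5,32.5)→(7.5,29.5)  cross = 17.5·29.5 − 7.5·32.5 = 272.5000; (r_i+r_j)·cross = 25·272.5000 = 6812.5000
edge 4: (7.5,29.5)→(6,15)  cross = 7.5·15 − 6·29.5 = -64.5000; (r_i+r_j)·cross = 13.5·-64.5000 = -870.7500
Σcross = 304.7500 → A = |Σcross|/2 = 152.3750 mm²
Σ(r_i+r_j)·cross = 10262.0000 → first moment M = |Σ|/6 = 1710.3333
R_c = M/A = 1710.3333/152.3750 = 11.2245 mm
θ = 340° = 5.934119 rad
V = θ·R_c·A = 5.934119·11.2245·152.3750 = 10149.322 mm³

Volume = 10149.322 mm³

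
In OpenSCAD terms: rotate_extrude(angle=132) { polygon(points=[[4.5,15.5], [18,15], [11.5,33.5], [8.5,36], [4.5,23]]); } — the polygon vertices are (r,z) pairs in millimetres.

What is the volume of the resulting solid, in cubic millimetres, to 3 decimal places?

Profile (r,z), 5 vertices: (4.5,15.5) (18,15) (11.5,33.5) (8.5,36) (4.5,23)
edge 0: (4.5,15.5)→(18,15)  cross = 4.5·15 − 18·15.5 = -211.5000; (r_i+r_j)·cross = 22.5·-211.5000 = -4758.7500
edge 1: (18,15)→(11.5,33.5)  cross = 18·33.5 − 11.5·15 = 430.5000; (r_i+r_j)·cross = 29.5·430.5000 = 12699.7500
edge 2: (11.5,33.5)→(8.5,36)  cross = 11.5·36 − 8.5·33.5 = 129.2500; (r_i+r_j)·cross = 20·129.2500 = 2585.0000
edge 3: (8.5,36)→(4.5,23)  cross = 8.5·23 − 4.5·36 = 33.5000; (r_i+r_j)·cross = 13·33.5000 = 435.5000
edge 4: (4.5,23)→(4.5,15.5)  cross = 4.5·15.5 − 4.5·23 = -33.7500; (r_i+r_j)·cross = 9·-33.7500 = -303.7500
Σcross = 348.0000 → A = |Σcross|/2 = 174.0000 mm²
Σ(r_i+r_j)·cross = 10657.7500 → first moment M = |Σ|/6 = 1776.2917
R_c = M/A = 1776.2917/174.0000 = 10.2086 mm
θ = 132° = 2.303835 rad
V = θ·R_c·A = 2.303835·10.2086·174.0000 = 4092.282 mm³

Volume = 4092.282 mm³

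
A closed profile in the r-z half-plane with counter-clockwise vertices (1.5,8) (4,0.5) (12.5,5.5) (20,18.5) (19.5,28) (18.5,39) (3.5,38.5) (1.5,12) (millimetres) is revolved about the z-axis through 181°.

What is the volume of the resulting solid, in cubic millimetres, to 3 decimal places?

Volume = 17734.752 mm³

Profile (r,z), 8 vertices: (1.5,8) (4,0.5) (12.5,5.5) (20,18.5) (19.5,28) (18.5,39) (3.5,38.5) (1.5,12)
edge 0: (1.5,8)→(4,0.5)  cross = 1.5·0.5 − 4·8 = -31.2500; (r_i+r_j)·cross = 5.5·-31.2500 = -171.8750
edge 1: (4,0.5)→(12.5,5.5)  cross = 4·5.5 − 12.5·0.5 = 15.7500; (r_i+r_j)·cross = 16.5·15.7500 = 259.8750
edge 2: (12.5,5.5)→(20,18.5)  cross = 12.5·18.5 − 20·5.5 = 121.2500; (r_i+r_j)·cross = 32.5·121.2500 = 3940.6250
edge 3: (20,18.5)→(19.5,28)  cross = 20·28 − 19.5·18.5 = 199.2500; (r_i+r_j)·cross = 39.5·199.2500 = 7870.3750
edge 4: (19.5,28)→(18.5,39)  cross = 19.5·39 − 18.5·28 = 242.5000; (r_i+r_j)·cross = 38·242.5000 = 9215.0000
edge 5: (18.5,39)→(3.5,38.5)  cross = 18.5·38.5 − 3.5·39 = 575.7500; (r_i+r_j)·cross = 22·575.7500 = 12666.5000
edge 6: (3.5,38.5)→(1.5,12)  cross = 3.5·12 − 1.5·38.5 = -15.7500; (r_i+r_j)·cross = 5·-15.7500 = -78.7500
edge 7: (1.5,12)→(1.5,8)  cross = 1.5·8 − 1.5·12 = -6.0000; (r_i+r_j)·cross = 3·-6.0000 = -18.0000
Σcross = 1101.5000 → A = |Σcross|/2 = 550.7500 mm²
Σ(r_i+r_j)·cross = 33683.7500 → first moment M = |Σ|/6 = 5613.9583
R_c = M/A = 5613.9583/550.7500 = 10.1933 mm
θ = 181° = 3.159046 rad
V = θ·R_c·A = 3.159046·10.1933·550.7500 = 17734.752 mm³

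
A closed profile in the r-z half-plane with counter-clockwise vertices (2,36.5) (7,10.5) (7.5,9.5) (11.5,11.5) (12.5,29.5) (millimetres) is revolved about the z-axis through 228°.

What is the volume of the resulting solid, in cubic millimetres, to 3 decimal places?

Profile (r,z), 5 vertices: (2,36.5) (7,10.5) (7.5,9.5) (11.5,11.5) (12.5,29.5)
edge 0: (2,36.5)→(7,10.5)  cross = 2·10.5 − 7·36.5 = -234.5000; (r_i+r_j)·cross = 9·-234.5000 = -2110.5000
edge 1: (7,10.5)→(7.5,9.5)  cross = 7·9.5 − 7.5·10.5 = -12.2500; (r_i+r_j)·cross = 14.5·-12.2500 = -177.6250
edge 2: (7.5,9.5)→(11.5,11.5)  cross = 7.5·11.5 − 11.5·9.5 = -23.0000; (r_i+r_j)·cross = 19·-23.0000 = -437.0000
edge 3: (11.5,11.5)→(12.5,29.5)  cross = 11.5·29.5 − 12.5·11.5 = 195.5000; (r_i+r_j)·cross = 24·195.5000 = 4692.0000
edge 4: (12.5,29.5)→(2,36.5)  cross = 12.5·36.5 − 2·29.5 = 397.2500; (r_i+r_j)·cross = 14.5·397.2500 = 5760.1250
Σcross = 323.0000 → A = |Σcross|/2 = 161.5000 mm²
Σ(r_i+r_j)·cross = 7727.0000 → first moment M = |Σ|/6 = 1287.8333
R_c = M/A = 1287.8333/161.5000 = 7.9742 mm
θ = 228° = 3.979351 rad
V = θ·R_c·A = 3.979351·7.9742·161.5000 = 5124.740 mm³

Volume = 5124.740 mm³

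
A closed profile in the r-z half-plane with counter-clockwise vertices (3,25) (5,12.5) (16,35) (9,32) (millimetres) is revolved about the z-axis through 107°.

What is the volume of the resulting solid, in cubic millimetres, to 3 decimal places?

Profile (r,z), 4 vertices: (3,25) (5,12.5) (16,35) (9,32)
edge 0: (3,25)→(5,12.5)  cross = 3·12.5 − 5·25 = -87.5000; (r_i+r_j)·cross = 8·-87.5000 = -700.0000
edge 1: (5,12.5)→(16,35)  cross = 5·35 − 16·12.5 = -25.0000; (r_i+r_j)·cross = 21·-25.0000 = -525.0000
edge 2: (16,35)→(9,32)  cross = 16·32 − 9·35 = 197.0000; (r_i+r_j)·cross = 25·197.0000 = 4925.0000
edge 3: (9,32)→(3,25)  cross = 9·25 − 3·32 = 129.0000; (r_i+r_j)·cross = 12·129.0000 = 1548.0000
Σcross = 213.5000 → A = |Σcross|/2 = 106.7500 mm²
Σ(r_i+r_j)·cross = 5248.0000 → first moment M = |Σ|/6 = 874.6667
R_c = M/A = 874.6667/106.7500 = 8.1936 mm
θ = 107° = 1.867502 rad
V = θ·R_c·A = 1.867502·8.1936·106.7500 = 1633.442 mm³

Volume = 1633.442 mm³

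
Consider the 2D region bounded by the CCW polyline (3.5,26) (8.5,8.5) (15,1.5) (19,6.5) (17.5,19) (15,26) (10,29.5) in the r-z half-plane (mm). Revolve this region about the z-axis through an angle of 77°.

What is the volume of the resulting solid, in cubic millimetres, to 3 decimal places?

Profile (r,z), 7 vertices: (3.5,26) (8.5,8.5) (15,1.5) (19,6.5) (17.5,19) (15,26) (10,29.5)
edge 0: (3.5,26)→(8.5,8.5)  cross = 3.5·8.5 − 8.5·26 = -191.2500; (r_i+r_j)·cross = 12·-191.2500 = -2295.0000
edge 1: (8.5,8.5)→(15,1.5)  cross = 8.5·1.5 − 15·8.5 = -114.7500; (r_i+r_j)·cross = 23.5·-114.7500 = -2696.6250
edge 2: (15,1.5)→(19,6.5)  cross = 15·6.5 − 19·1.5 = 69.0000; (r_i+r_j)·cross = 34·69.0000 = 2346.0000
edge 3: (19,6.5)→(17.5,19)  cross = 19·19 − 17.5·6.5 = 247.2500; (r_i+r_j)·cross = 36.5·247.2500 = 9024.6250
edge 4: (17.5,19)→(15,26)  cross = 17.5·26 − 15·19 = 170.0000; (r_i+r_j)·cross = 32.5·170.0000 = 5525.0000
edge 5: (15,26)→(10,29.5)  cross = 15·29.5 − 10·26 = 182.5000; (r_i+r_j)·cross = 25·182.5000 = 4562.5000
edge 6: (10,29.5)→(3.5,26)  cross = 10·26 − 3.5·29.5 = 156.7500; (r_i+r_j)·cross = 13.5·156.7500 = 2116.1250
Σcross = 519.5000 → A = |Σcross|/2 = 259.7500 mm²
Σ(r_i+r_j)·cross = 18582.6250 → first moment M = |Σ|/6 = 3097.1042
R_c = M/A = 3097.1042/259.7500 = 11.9234 mm
θ = 77° = 1.343904 rad
V = θ·R_c·A = 1.343904·11.9234·259.7500 = 4162.209 mm³

Volume = 4162.209 mm³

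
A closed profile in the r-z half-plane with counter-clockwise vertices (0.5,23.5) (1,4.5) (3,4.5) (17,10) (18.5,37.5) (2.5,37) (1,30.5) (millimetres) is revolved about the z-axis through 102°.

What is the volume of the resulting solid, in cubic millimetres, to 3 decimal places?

Profile (r,z), 7 vertices: (0.5,23.5) (1,4.5) (3,4.5) (17,10) (18.5,37.5) (2.5,37) (1,30.5)
edge 0: (0.5,23.5)→(1,4.5)  cross = 0.5·4.5 − 1·23.5 = -21.2500; (r_i+r_j)·cross = 1.5·-21.2500 = -31.8750
edge 1: (1,4.5)→(3,4.5)  cross = 1·4.5 − 3·4.5 = -9.0000; (r_i+r_j)·cross = 4·-9.0000 = -36.0000
edge 2: (3,4.5)→(17,10)  cross = 3·10 − 17·4.5 = -46.5000; (r_i+r_j)·cross = 20·-46.5000 = -930.0000
edge 3: (17,10)→(18.5,37.5)  cross = 17·37.5 − 18.5·10 = 452.5000; (r_i+r_j)·cross = 35.5·452.5000 = 16063.7500
edge 4: (18.5,37.5)→(2.5,37)  cross = 18.5·37 − 2.5·37.5 = 590.7500; (r_i+r_j)·cross = 21·590.7500 = 12405.7500
edge 5: (2.5,37)→(1,30.5)  cross = 2.5·30.5 − 1·37 = 39.2500; (r_i+r_j)·cross = 3.5·39.2500 = 137.3750
edge 6: (1,30.5)→(0.5,23.5)  cross = 1·23.5 − 0.5·30.5 = 8.2500; (r_i+r_j)·cross = 1.5·8.2500 = 12.3750
Σcross = 1014.0000 → A = |Σcross|/2 = 507.0000 mm²
Σ(r_i+r_j)·cross = 27621.3750 → first moment M = |Σ|/6 = 4603.5625
R_c = M/A = 4603.5625/507.0000 = 9.0800 mm
θ = 102° = 1.780236 rad
V = θ·R_c·A = 1.780236·9.0800·507.0000 = 8195.427 mm³

Volume = 8195.427 mm³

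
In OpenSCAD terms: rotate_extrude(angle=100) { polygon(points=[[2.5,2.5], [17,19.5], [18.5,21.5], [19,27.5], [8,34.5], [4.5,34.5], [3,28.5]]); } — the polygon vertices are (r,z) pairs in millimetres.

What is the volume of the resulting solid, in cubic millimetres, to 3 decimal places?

Volume = 4989.533 mm³

Profile (r,z), 7 vertices: (2.5,2.5) (17,19.5) (18.5,21.5) (19,27.5) (8,34.5) (4.5,34.5) (3,28.5)
edge 0: (2.5,2.5)→(17,19.5)  cross = 2.5·19.5 − 17·2.5 = 6.2500; (r_i+r_j)·cross = 19.5·6.2500 = 121.8750
edge 1: (17,19.5)→(18.5,21.5)  cross = 17·21.5 − 18.5·19.5 = 4.7500; (r_i+r_j)·cross = 35.5·4.7500 = 168.6250
edge 2: (18.5,21.5)→(19,27.5)  cross = 18.5·27.5 − 19·21.5 = 100.2500; (r_i+r_j)·cross = 37.5·100.2500 = 3759.3750
edge 3: (19,27.5)→(8,34.5)  cross = 19·34.5 − 8·27.5 = 435.5000; (r_i+r_j)·cross = 27·435.5000 = 11758.5000
edge 4: (8,34.5)→(4.5,34.5)  cross = 8·34.5 − 4.5·34.5 = 120.7500; (r_i+r_j)·cross = 12.5·120.7500 = 1509.3750
edge 5: (4.5,34.5)→(3,28.5)  cross = 4.5·28.5 − 3·34.5 = 24.7500; (r_i+r_j)·cross = 7.5·24.7500 = 185.6250
edge 6: (3,28.5)→(2.5,2.5)  cross = 3·2.5 − 2.5·28.5 = -63.7500; (r_i+r_j)·cross = 5.5·-63.7500 = -350.6250
Σcross = 628.5000 → A = |Σcross|/2 = 314.2500 mm²
Σ(r_i+r_j)·cross = 17152.7500 → first moment M = |Σ|/6 = 2858.7917
R_c = M/A = 2858.7917/314.2500 = 9.0972 mm
θ = 100° = 1.745329 rad
V = θ·R_c·A = 1.745329·9.0972·314.2500 = 4989.533 mm³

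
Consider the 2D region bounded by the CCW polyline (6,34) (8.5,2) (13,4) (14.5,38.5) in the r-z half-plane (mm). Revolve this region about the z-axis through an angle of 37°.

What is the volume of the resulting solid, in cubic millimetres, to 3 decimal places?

Volume = 1474.001 mm³

Profile (r,z), 4 vertices: (6,34) (8.5,2) (13,4) (14.5,38.5)
edge 0: (6,34)→(8.5,2)  cross = 6·2 − 8.5·34 = -277.0000; (r_i+r_j)·cross = 14.5·-277.0000 = -4016.5000
edge 1: (8.5,2)→(13,4)  cross = 8.5·4 − 13·2 = 8.0000; (r_i+r_j)·cross = 21.5·8.0000 = 172.0000
edge 2: (13,4)→(14.5,38.5)  cross = 13·38.5 − 14.5·4 = 442.5000; (r_i+r_j)·cross = 27.5·442.5000 = 12168.7500
edge 3: (14.5,38.5)→(6,34)  cross = 14.5·34 − 6·38.5 = 262.0000; (r_i+r_j)·cross = 20.5·262.0000 = 5371.0000
Σcross = 435.5000 → A = |Σcross|/2 = 217.7500 mm²
Σ(r_i+r_j)·cross = 13695.2500 → first moment M = |Σ|/6 = 2282.5417
R_c = M/A = 2282.5417/217.7500 = 10.4824 mm
θ = 37° = 0.645772 rad
V = θ·R_c·A = 0.645772·10.4824·217.7500 = 1474.001 mm³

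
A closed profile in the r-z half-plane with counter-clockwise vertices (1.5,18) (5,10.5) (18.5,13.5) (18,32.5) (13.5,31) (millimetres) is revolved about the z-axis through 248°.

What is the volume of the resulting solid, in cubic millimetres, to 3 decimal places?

Volume = 11772.391 mm³

Profile (r,z), 5 vertices: (1.5,18) (5,10.5) (18.5,13.5) (18,32.5) (13.5,31)
edge 0: (1.5,18)→(5,10.5)  cross = 1.5·10.5 − 5·18 = -74.2500; (r_i+r_j)·cross = 6.5·-74.2500 = -482.6250
edge 1: (5,10.5)→(18.5,13.5)  cross = 5·13.5 − 18.5·10.5 = -126.7500; (r_i+r_j)·cross = 23.5·-126.7500 = -2978.6250
edge 2: (18.5,13.5)→(18,32.5)  cross = 18.5·32.5 − 18·13.5 = 358.2500; (r_i+r_j)·cross = 36.5·358.2500 = 13076.1250
edge 3: (18,32.5)→(13.5,31)  cross = 18·31 − 13.5·32.5 = 119.2500; (r_i+r_j)·cross = 31.5·119.2500 = 3756.3750
edge 4: (13.5,31)→(1.5,18)  cross = 13.5·18 − 1.5·31 = 196.5000; (r_i+r_j)·cross = 15·196.5000 = 2947.5000
Σcross = 473.0000 → A = |Σcross|/2 = 236.5000 mm²
Σ(r_i+r_j)·cross = 16318.7500 → first moment M = |Σ|/6 = 2719.7917
R_c = M/A = 2719.7917/236.5000 = 11.5002 mm
θ = 248° = 4.328417 rad
V = θ·R_c·A = 4.328417·11.5002·236.5000 = 11772.391 mm³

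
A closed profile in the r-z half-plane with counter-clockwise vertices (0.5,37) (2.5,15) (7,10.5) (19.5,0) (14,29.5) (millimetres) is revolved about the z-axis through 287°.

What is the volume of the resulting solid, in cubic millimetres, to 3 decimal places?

Volume = 16813.027 mm³

Profile (r,z), 5 vertices: (0.5,37) (2.5,15) (7,10.5) (19.5,0) (14,29.5)
edge 0: (0.5,37)→(2.5,15)  cross = 0.5·15 − 2.5·37 = -85.0000; (r_i+r_j)·cross = 3·-85.0000 = -255.0000
edge 1: (2.5,15)→(7,10.5)  cross = 2.5·10.5 − 7·15 = -78.7500; (r_i+r_j)·cross = 9.5·-78.7500 = -748.1250
edge 2: (7,10.5)→(19.5,0)  cross = 7·0 − 19.5·10.5 = -204.7500; (r_i+r_j)·cross = 26.5·-204.7500 = -5425.8750
edge 3: (19.5,0)→(14,29.5)  cross = 19.5·29.5 − 14·0 = 575.2500; (r_i+r_j)·cross = 33.5·575.2500 = 19270.8750
edge 4: (14,29.5)→(0.5,37)  cross = 14·37 − 0.5·29.5 = 503.2500; (r_i+r_j)·cross = 14.5·503.2500 = 7297.1250
Σcross = 710.0000 → A = |Σcross|/2 = 355.0000 mm²
Σ(r_i+r_j)·cross = 20139.0000 → first moment M = |Σ|/6 = 3356.5000
R_c = M/A = 3356.5000/355.0000 = 9.4549 mm
θ = 287° = 5.009095 rad
V = θ·R_c·A = 5.009095·9.4549·355.0000 = 16813.027 mm³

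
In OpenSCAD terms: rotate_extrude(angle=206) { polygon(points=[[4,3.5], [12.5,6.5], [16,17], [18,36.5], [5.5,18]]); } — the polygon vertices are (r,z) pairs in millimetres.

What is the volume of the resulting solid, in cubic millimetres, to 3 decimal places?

Profile (r,z), 5 vertices: (4,3.5) (12.5,6.5) (16,17) (18,36.5) (5.5,18)
edge 0: (4,3.5)→(12.5,6.5)  cross = 4·6.5 − 12.5·3.5 = -17.7500; (r_i+r_j)·cross = 16.5·-17.7500 = -292.8750
edge 1: (12.5,6.5)→(16,17)  cross = 12.5·17 − 16·6.5 = 108.5000; (r_i+r_j)·cross = 28.5·108.5000 = 3092.2500
edge 2: (16,17)→(18,36.5)  cross = 16·36.5 − 18·17 = 278.0000; (r_i+r_j)·cross = 34·278.0000 = 9452.0000
edge 3: (18,36.5)→(5.5,18)  cross = 18·18 − 5.5·36.5 = 123.2500; (r_i+r_j)·cross = 23.5·123.2500 = 2896.3750
edge 4: (5.5,18)→(4,3.5)  cross = 5.5·3.5 − 4·18 = -52.7500; (r_i+r_j)·cross = 9.5·-52.7500 = -501.1250
Σcross = 439.2500 → A = |Σcross|/2 = 219.6250 mm²
Σ(r_i+r_j)·cross = 14646.6250 → first moment M = |Σ|/6 = 2441.1042
R_c = M/A = 2441.1042/219.6250 = 11.1149 mm
θ = 206° = 3.595378 rad
V = θ·R_c·A = 3.595378·11.1149·219.6250 = 8776.693 mm³

Volume = 8776.693 mm³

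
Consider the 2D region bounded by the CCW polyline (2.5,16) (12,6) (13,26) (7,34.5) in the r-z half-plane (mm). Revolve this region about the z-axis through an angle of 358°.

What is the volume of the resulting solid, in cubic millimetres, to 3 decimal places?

Volume = 9224.672 mm³

Profile (r,z), 4 vertices: (2.5,16) (12,6) (13,26) (7,34.5)
edge 0: (2.5,16)→(12,6)  cross = 2.5·6 − 12·16 = -177.0000; (r_i+r_j)·cross = 14.5·-177.0000 = -2566.5000
edge 1: (12,6)→(13,26)  cross = 12·26 − 13·6 = 234.0000; (r_i+r_j)·cross = 25·234.0000 = 5850.0000
edge 2: (13,26)→(7,34.5)  cross = 13·34.5 − 7·26 = 266.5000; (r_i+r_j)·cross = 20·266.5000 = 5330.0000
edge 3: (7,34.5)→(2.5,16)  cross = 7·16 − 2.5·34.5 = 25.7500; (r_i+r_j)·cross = 9.5·25.7500 = 244.6250
Σcross = 349.2500 → A = |Σcross|/2 = 174.6250 mm²
Σ(r_i+r_j)·cross = 8858.1250 → first moment M = |Σ|/6 = 1476.3542
R_c = M/A = 1476.3542/174.6250 = 8.4544 mm
θ = 358° = 6.248279 rad
V = θ·R_c·A = 6.248279·8.4544·174.6250 = 9224.672 mm³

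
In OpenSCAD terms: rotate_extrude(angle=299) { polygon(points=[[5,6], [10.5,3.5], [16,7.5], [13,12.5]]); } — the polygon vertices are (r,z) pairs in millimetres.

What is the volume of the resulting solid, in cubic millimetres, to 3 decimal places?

Profile (r,z), 4 vertices: (5,6) (10.5,3.5) (16,7.5) (13,12.5)
edge 0: (5,6)→(10.5,3.5)  cross = 5·3.5 − 10.5·6 = -45.5000; (r_i+r_j)·cross = 15.5·-45.5000 = -705.2500
edge 1: (10.5,3.5)→(16,7.5)  cross = 10.5·7.5 − 16·3.5 = 22.7500; (r_i+r_j)·cross = 26.5·22.7500 = 602.8750
edge 2: (16,7.5)→(13,12.5)  cross = 16·12.5 − 13·7.5 = 102.5000; (r_i+r_j)·cross = 29·102.5000 = 2972.5000
edge 3: (13,12.5)→(5,6)  cross = 13·6 − 5·12.5 = 15.5000; (r_i+r_j)·cross = 18·15.5000 = 279.0000
Σcross = 95.2500 → A = |Σcross|/2 = 47.6250 mm²
Σ(r_i+r_j)·cross = 3149.1250 → first moment M = |Σ|/6 = 524.8542
R_c = M/A = 524.8542/47.6250 = 11.0206 mm
θ = 299° = 5.218534 rad
V = θ·R_c·A = 5.218534·11.0206·47.6250 = 2738.970 mm³

Volume = 2738.970 mm³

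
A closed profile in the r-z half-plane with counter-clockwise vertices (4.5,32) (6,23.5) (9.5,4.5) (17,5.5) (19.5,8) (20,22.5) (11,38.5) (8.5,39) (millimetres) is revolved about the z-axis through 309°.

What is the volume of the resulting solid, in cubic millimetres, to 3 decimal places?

Profile (r,z), 8 vertices: (4.5,32) (6,23.5) (9.5,4.5) (17,5.5) (19.5,8) (20,22.5) (11,38.5) (8.5,39)
edge 0: (4.5,32)→(6,23.5)  cross = 4.5·23.5 − 6·32 = -86.2500; (r_i+r_j)·cross = 10.5·-86.2500 = -905.6250
edge 1: (6,23.5)→(9.5,4.5)  cross = 6·4.5 − 9.5·23.5 = -196.2500; (r_i+r_j)·cross = 15.5·-196.2500 = -3041.8750
edge 2: (9.5,4.5)→(17,5.5)  cross = 9.5·5.5 − 17·4.5 = -24.2500; (r_i+r_j)·cross = 26.5·-24.2500 = -642.6250
edge 3: (17,5.5)→(19.5,8)  cross = 17·8 − 19.5·5.5 = 28.7500; (r_i+r_j)·cross = 36.5·28.7500 = 1049.3750
edge 4: (19.5,8)→(20,22.5)  cross = 19.5·22.5 − 20·8 = 278.7500; (r_i+r_j)·cross = 39.5·278.7500 = 11010.6250
edge 5: (20,22.5)→(11,38.5)  cross = 20·38.5 − 11·22.5 = 522.5000; (r_i+r_j)·cross = 31·522.5000 = 16197.5000
edge 6: (11,38.5)→(8.5,39)  cross = 11·39 − 8.5·38.5 = 101.7500; (r_i+r_j)·cross = 19.5·101.7500 = 1984.1250
edge 7: (8.5,39)→(4.5,32)  cross = 8.5·32 − 4.5·39 = 96.5000; (r_i+r_j)·cross = 13·96.5000 = 1254.5000
Σcross = 721.5000 → A = |Σcross|/2 = 360.7500 mm²
Σ(r_i+r_j)·cross = 26906.0000 → first moment M = |Σ|/6 = 4484.3333
R_c = M/A = 4484.3333/360.7500 = 12.4306 mm
θ = 309° = 5.393067 rad
V = θ·R_c·A = 5.393067·12.4306·360.7500 = 24184.312 mm³

Volume = 24184.312 mm³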